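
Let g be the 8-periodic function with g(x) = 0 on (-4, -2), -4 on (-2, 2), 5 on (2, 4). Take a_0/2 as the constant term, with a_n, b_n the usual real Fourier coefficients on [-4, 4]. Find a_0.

-3/2

a_0 = 1/4 ∫_{-4}^{4} g(x) dx = 1/4 · (-6) = -3/2.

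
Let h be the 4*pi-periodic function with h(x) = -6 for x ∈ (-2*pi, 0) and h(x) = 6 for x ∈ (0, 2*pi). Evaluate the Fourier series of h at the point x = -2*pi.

0

x = -2*pi differs from x = 2*pi by -1 full period(s), and the series is 4*pi-periodic.
At x = 2*pi the one-sided limits are h(2*pi^-) = 6 and h(2*pi^+) = -6.
By Dirichlet's theorem the series converges to their average, [(6) + (-6)]/2 = 0.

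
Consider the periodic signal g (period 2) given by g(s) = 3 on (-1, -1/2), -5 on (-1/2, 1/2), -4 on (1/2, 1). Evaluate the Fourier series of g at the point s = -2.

s = -2 differs from s = 0 by -1 full period(s), and the series is 2-periodic.
g is continuous at s = 0 with value -5, so the series converges to -5 there.

-5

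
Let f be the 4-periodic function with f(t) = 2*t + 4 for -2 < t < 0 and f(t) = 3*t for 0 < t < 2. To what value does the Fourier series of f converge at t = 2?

3

At t = 2 the one-sided limits are f(2^-) = 6 and f(2^+) = 0.
By Dirichlet's theorem the series converges to their average, [(6) + (0)]/2 = 3.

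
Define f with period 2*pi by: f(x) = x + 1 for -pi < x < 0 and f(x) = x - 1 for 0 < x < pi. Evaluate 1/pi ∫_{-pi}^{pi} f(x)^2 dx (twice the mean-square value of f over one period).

-2*pi + 2 + 2*pi**2/3

1/pi ∫_{-pi}^{pi} f(x)^2 dx = 1/pi · (2*pi*(-3*pi + 3 + pi**2)/3) = -2*pi + 2 + 2*pi**2/3.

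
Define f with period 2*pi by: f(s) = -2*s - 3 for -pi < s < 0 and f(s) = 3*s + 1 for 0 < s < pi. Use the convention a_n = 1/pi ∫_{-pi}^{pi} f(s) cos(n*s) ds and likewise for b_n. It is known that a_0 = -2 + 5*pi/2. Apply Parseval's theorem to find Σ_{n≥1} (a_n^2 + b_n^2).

Parseval: a_0^2/2 + Σ_{n≥1} (a_n^2+b_n^2) = 1/pi ∫_{-pi}^{pi} f(s)^2 ds = -3*pi + 10 + 13*pi**2/3.
Subtract a_0^2/2 = (4 - 5*pi)**2/8: Σ (a_n^2+b_n^2) = 2*pi + 8 + 29*pi**2/24.

2*pi + 8 + 29*pi**2/24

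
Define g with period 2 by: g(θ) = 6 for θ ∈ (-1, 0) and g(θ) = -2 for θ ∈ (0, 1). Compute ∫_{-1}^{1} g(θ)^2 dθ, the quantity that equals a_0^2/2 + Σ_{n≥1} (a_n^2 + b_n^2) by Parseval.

40

∫_{-1}^{1} g(θ)^2 dθ = 40.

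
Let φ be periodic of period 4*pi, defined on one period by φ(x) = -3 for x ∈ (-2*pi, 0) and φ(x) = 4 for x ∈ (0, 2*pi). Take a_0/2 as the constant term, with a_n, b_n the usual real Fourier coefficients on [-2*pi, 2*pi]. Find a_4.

a_4 = (1/(2*pi)) ∫_{-2*pi}^{2*pi} φ(x) cos(2*x) dx.
Split the integral at the breakpoints.
Directly, an antiderivative of (-3) cos(2*x) is -3*sin(2*x)/2; evaluating from -2*pi to 0: ∫_{-2*pi}^{0} (-3) cos(2*x) dx = (0) - (0) = 0.
Directly, an antiderivative of (4) cos(2*x) is 2*sin(2*x); evaluating from 0 to 2*pi: ∫_{0}^{2*pi} (4) cos(2*x) dx = (0) - (0) = 0.
Summing the pieces and multiplying by (1/(2*pi)) gives a_4 = 0.

0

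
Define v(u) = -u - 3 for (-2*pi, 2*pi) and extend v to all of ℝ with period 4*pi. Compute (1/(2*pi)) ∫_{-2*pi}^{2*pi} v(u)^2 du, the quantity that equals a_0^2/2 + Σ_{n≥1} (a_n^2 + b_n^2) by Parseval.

18 + 8*pi**2/3

(1/(2*pi)) ∫_{-2*pi}^{2*pi} v(u)^2 du = (1/(2*pi)) · (36*pi + 16*pi**3/3) = 18 + 8*pi**2/3.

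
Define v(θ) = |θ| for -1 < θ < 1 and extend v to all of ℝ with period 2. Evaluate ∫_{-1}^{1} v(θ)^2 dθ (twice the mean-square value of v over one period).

2/3

∫_{-1}^{1} v(θ)^2 dθ = 2/3.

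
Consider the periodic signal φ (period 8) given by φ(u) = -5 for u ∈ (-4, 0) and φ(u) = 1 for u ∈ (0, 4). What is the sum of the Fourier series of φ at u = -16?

-2

u = -16 differs from u = 0 by -2 full period(s), and the series is 8-periodic.
At u = 0 the one-sided limits are φ(0^-) = -5 and φ(0^+) = 1.
By Dirichlet's theorem the series converges to their average, [(-5) + (1)]/2 = -2.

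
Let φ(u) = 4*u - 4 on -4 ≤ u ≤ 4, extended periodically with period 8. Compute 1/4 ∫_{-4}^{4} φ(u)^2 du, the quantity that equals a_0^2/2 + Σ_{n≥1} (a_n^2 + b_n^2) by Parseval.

1/4 ∫_{-4}^{4} φ(u)^2 du = 1/4 · (2432/3) = 608/3.

608/3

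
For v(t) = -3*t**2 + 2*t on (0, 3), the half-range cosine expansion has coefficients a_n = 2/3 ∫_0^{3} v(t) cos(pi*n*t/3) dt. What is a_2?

-27/pi**2

a_2 = 2/3 ∫_0^{3} (-3*t**2 + 2*t) cos(2*pi*t/3) dt.
Integrating by parts twice (tabular method), an antiderivative of (-3*t**2 + 2*t) cos(2*pi*t/3) is -9*t**2*sin(2*pi*t/3)/(2*pi) + 3*t*sin(2*pi*t/3)/pi - 27*t*cos(2*pi*t/3)/(2*pi**2) + 81*sin(2*pi*t/3)/(4*pi**3) + 9*cos(2*pi*t/3)/(2*pi**2); evaluating from 0 to 3: ∫_{0}^{3} (-3*t**2 + 2*t) cos(2*pi*t/3) dt = (-36/pi**2) - (9/(2*pi**2)) = -81/(2*pi**2).
Hence a_2 = (2/3)·(-81/(2*pi**2)) = -27/pi**2.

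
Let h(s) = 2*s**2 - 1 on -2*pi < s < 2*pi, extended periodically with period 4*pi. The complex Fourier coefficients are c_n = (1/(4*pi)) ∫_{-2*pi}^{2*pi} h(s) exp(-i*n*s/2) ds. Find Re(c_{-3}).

Since h is real-valued, Re(c_{-3}) = (1/(4*pi)) ∫_{-2*pi}^{2*pi} h(s) cos(-3*s/2) ds = a_{3}/2.
h is even and cos(-3*s/2) is even, so the integrand is even: ∫_{-2*pi}^{2*pi} h(s) cos(-3*s/2) ds = 2∫_0^{2*pi} h(s) cos(-3*s/2) ds.
Integrating by parts twice (tabular method), an antiderivative of (2*s**2 - 1) cos(-3*s/2) is 4*s**2*sin(3*s/2)/3 + 16*s*cos(3*s/2)/9 - 50*sin(3*s/2)/27; evaluating from 0 to 2*pi: ∫_{0}^{2*pi} (2*s**2 - 1) cos(-3*s/2) ds = (-32*pi/9) - (0) = -32*pi/9.
So ∫_{-2*pi}^{2*pi} h(s) cos(-3*s/2) ds = -64*pi/9.
Hence Re(c_{-3}) = (1/(4*pi))·(-64*pi/9) = -16/9.

-16/9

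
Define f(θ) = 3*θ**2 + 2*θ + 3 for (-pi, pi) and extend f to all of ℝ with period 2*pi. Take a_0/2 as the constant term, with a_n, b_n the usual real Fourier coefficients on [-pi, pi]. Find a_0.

a_0 = 1/pi ∫_{-pi}^{pi} f(θ) dθ = 1/pi · (2*pi*(3 + pi**2)) = 6 + 2*pi**2.

6 + 2*pi**2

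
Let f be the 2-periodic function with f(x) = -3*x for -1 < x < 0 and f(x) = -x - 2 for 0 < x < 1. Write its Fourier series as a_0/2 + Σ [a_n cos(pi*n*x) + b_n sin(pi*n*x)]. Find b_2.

b_2 = ∫_{-1}^{1} f(x) sin(2*pi*x) dx.
Split the integral at the breakpoints.
Integrating by parts (boundary term plus one more integral), an antiderivative of (-3*x) sin(2*pi*x) is 3*x*cos(2*pi*x)/(2*pi) - 3*sin(2*pi*x)/(4*pi**2); evaluating from -1 to 0: ∫_{-1}^{0} (-3*x) sin(2*pi*x) dx = (0) - (-3/(2*pi)) = 3/(2*pi).
Integrating by parts (boundary term plus one more integral), an antiderivative of (-x - 2) sin(2*pi*x) is x*cos(2*pi*x)/(2*pi) - sin(2*pi*x)/(4*pi**2) + cos(2*pi*x)/pi; evaluating from 0 to 1: ∫_{0}^{1} (-x - 2) sin(2*pi*x) dx = (3/(2*pi)) - (1/pi) = 1/(2*pi).
Summing the pieces gives b_2 = 2/pi.

2/pi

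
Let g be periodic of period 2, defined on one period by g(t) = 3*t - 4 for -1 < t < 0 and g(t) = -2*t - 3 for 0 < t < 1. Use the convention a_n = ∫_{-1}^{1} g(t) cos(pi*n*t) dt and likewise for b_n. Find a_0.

-19/2

a_0 = ∫_{-1}^{1} g(t) dt = -19/2.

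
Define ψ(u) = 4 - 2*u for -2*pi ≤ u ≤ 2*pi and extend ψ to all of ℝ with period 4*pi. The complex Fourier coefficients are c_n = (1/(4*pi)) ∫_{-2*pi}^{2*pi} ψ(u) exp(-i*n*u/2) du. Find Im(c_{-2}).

Since ψ is real-valued, Im(c_{-2}) = -(1/(4*pi)) ∫_{-2*pi}^{2*pi} ψ(u) sin(-u) du = b_{2}/2.
Integrating by parts (boundary term plus one more integral), an antiderivative of (4 - 2*u) sin(-u) is -2*u*cos(u) + 2*sin(u) + 4*cos(u); evaluating from -2*pi to 2*pi: ∫_{-2*pi}^{2*pi} (4 - 2*u) sin(-u) du = (4 - 4*pi) - (4 + 4*pi) = -8*pi.
Hence Im(c_{-2}) = (-1/(4*pi))·(-8*pi) = 2.

2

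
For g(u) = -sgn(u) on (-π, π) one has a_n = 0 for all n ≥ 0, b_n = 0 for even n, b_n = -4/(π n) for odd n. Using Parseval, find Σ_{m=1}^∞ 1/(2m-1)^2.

pi**2/8

Parseval: Σ b_n^2 = (1/π) ∫_{-π}^{π} g(u)^2 du = 2.
Only odd n contribute, with b_n^2 = 16/(π^2 n^2), so Σ_{m≥1} 1/(2m-1)^2 = π^2·(2)/16 = pi**2/8.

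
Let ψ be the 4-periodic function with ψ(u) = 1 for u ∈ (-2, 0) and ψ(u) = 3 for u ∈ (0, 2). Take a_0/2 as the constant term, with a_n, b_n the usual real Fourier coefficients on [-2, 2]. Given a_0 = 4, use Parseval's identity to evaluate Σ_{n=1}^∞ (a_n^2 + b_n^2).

Parseval: a_0^2/2 + Σ_{n≥1} (a_n^2+b_n^2) = 1/2 ∫_{-2}^{2} ψ(u)^2 du = 10.
Subtract a_0^2/2 = 8: Σ (a_n^2+b_n^2) = 2.

2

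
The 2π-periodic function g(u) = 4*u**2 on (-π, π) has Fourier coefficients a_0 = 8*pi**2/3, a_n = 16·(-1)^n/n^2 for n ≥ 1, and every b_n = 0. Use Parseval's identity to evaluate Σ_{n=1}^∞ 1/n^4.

pi**4/90

Parseval: a_0^2/2 + Σ a_n^2 = (1/π) ∫_{-π}^{π} g(u)^2 du = 32*pi**4/5.
Subtract a_0^2/2 = 32*pi**4/9: Σ a_n^2 = 128*pi**4/45.
Since a_n^2 = 256/n^4, Σ 1/n^4 = pi**4/90.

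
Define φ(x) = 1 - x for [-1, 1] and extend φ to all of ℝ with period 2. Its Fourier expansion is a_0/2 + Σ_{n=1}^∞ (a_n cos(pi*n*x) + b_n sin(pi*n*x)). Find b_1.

b_1 = ∫_{-1}^{1} φ(x) sin(pi*x) dx.
Integrating by parts (boundary term plus one more integral), an antiderivative of (1 - x) sin(pi*x) is x*cos(pi*x)/pi - sin(pi*x)/pi**2 - cos(pi*x)/pi; evaluating from -1 to 1: ∫_{-1}^{1} (1 - x) sin(pi*x) dx = (0) - (2/pi) = -2/pi.
Hence b_1 = -2/pi.

-2/pi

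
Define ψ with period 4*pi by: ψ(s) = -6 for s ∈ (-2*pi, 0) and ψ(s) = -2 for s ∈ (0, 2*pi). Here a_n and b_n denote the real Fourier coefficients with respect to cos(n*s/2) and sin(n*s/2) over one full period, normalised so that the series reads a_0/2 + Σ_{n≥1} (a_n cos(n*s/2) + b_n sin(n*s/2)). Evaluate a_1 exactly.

a_1 = (1/(2*pi)) ∫_{-2*pi}^{2*pi} ψ(s) cos(s/2) ds.
Split the integral at the breakpoints.
Directly, an antiderivative of (-6) cos(s/2) is -12*sin(s/2); evaluating from -2*pi to 0: ∫_{-2*pi}^{0} (-6) cos(s/2) ds = (0) - (0) = 0.
Directly, an antiderivative of (-2) cos(s/2) is -4*sin(s/2); evaluating from 0 to 2*pi: ∫_{0}^{2*pi} (-2) cos(s/2) ds = (0) - (0) = 0.
Summing the pieces and multiplying by (1/(2*pi)) gives a_1 = 0.

0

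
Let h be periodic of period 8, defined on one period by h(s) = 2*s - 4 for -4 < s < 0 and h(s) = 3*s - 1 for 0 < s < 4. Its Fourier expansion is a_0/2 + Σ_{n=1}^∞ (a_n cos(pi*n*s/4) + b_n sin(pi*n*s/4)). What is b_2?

-10/pi

b_2 = 1/4 ∫_{-4}^{4} h(s) sin(pi*s/2) ds.
Split the integral at the breakpoints.
Integrating by parts (boundary term plus one more integral), an antiderivative of (2*s - 4) sin(pi*s/2) is -4*s*cos(pi*s/2)/pi + 8*sin(pi*s/2)/pi**2 + 8*cos(pi*s/2)/pi; evaluating from -4 to 0: ∫_{-4}^{0} (2*s - 4) sin(pi*s/2) ds = (8/pi) - (24/pi) = -16/pi.
Integrating by parts (boundary term plus one more integral), an antiderivative of (3*s - 1) sin(pi*s/2) is -6*s*cos(pi*s/2)/pi + 12*sin(pi*s/2)/pi**2 + 2*cos(pi*s/2)/pi; evaluating from 0 to 4: ∫_{0}^{4} (3*s - 1) sin(pi*s/2) ds = (-22/pi) - (2/pi) = -24/pi.
Summing the pieces and multiplying by (1/4) gives b_2 = -10/pi.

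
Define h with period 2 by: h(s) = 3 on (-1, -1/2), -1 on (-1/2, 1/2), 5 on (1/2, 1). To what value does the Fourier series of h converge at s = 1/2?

At s = 1/2 the one-sided limits are h(1/2^-) = -1 and h(1/2^+) = 5.
By Dirichlet's theorem the series converges to their average, [(-1) + (5)]/2 = 2.

2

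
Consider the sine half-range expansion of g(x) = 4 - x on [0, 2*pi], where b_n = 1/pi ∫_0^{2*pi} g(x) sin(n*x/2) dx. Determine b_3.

4*(4 - pi)/(3*pi)

b_3 = 1/pi ∫_0^{2*pi} (4 - x) sin(3*x/2) dx.
Integrating by parts (boundary term plus one more integral), an antiderivative of (4 - x) sin(3*x/2) is 2*x*cos(3*x/2)/3 - 4*sin(3*x/2)/9 - 8*cos(3*x/2)/3; evaluating from 0 to 2*pi: ∫_{0}^{2*pi} (4 - x) sin(3*x/2) dx = (8/3 - 4*pi/3) - (-8/3) = 16/3 - 4*pi/3.
Hence b_3 = (1/pi)·(16/3 - 4*pi/3) = 4*(4 - pi)/(3*pi).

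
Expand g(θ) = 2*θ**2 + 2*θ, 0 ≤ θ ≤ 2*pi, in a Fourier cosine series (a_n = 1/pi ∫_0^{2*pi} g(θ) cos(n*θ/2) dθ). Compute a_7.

a_7 = 1/pi ∫_0^{2*pi} (2*θ**2 + 2*θ) cos(7*θ/2) dθ.
Integrating by parts twice (tabular method), an antiderivative of (2*θ**2 + 2*θ) cos(7*θ/2) is 4*θ**2*sin(7*θ/2)/7 + 4*θ*sin(7*θ/2)/7 + 16*θ*cos(7*θ/2)/49 - 32*sin(7*θ/2)/343 + 8*cos(7*θ/2)/49; evaluating from 0 to 2*pi: ∫_{0}^{2*pi} (2*θ**2 + 2*θ) cos(7*θ/2) dθ = (-32*pi/49 - 8/49) - (8/49) = -32*pi/49 - 16/49.
Hence a_7 = (1/pi)·(-32*pi/49 - 16/49) = 16*(-2*pi - 1)/(49*pi).

16*(-2*pi - 1)/(49*pi)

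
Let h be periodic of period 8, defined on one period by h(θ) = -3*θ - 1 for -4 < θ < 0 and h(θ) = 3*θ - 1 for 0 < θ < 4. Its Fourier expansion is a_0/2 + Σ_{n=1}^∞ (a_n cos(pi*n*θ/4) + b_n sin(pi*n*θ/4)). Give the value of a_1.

a_1 = 1/4 ∫_{-4}^{4} h(θ) cos(pi*θ/4) dθ.
h is even and cos(pi*θ/4) is even, so the integrand is even and a_1 = 1/2 ∫_0^{4} h(θ) cos(pi*θ/4) dθ.
Integrating by parts (boundary term plus one more integral), an antiderivative of (3*θ - 1) cos(pi*θ/4) is 12*θ*sin(pi*θ/4)/pi - 4*sin(pi*θ/4)/pi + 48*cos(pi*θ/4)/pi**2; evaluating from 0 to 4: ∫_{0}^{4} (3*θ - 1) cos(pi*θ/4) dθ = (-48/pi**2) - (48/pi**2) = -96/pi**2.
Hence a_1 = (1/2)·(-96/pi**2) = -48/pi**2.

-48/pi**2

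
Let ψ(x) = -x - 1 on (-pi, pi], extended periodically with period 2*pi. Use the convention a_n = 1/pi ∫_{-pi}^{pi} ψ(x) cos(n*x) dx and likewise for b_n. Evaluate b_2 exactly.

1

b_2 = 1/pi ∫_{-pi}^{pi} ψ(x) sin(2*x) dx.
Integrating by parts (boundary term plus one more integral), an antiderivative of (-x - 1) sin(2*x) is x*cos(2*x)/2 - sin(2*x)/4 + cos(2*x)/2; evaluating from -pi to pi: ∫_{-pi}^{pi} (-x - 1) sin(2*x) dx = (1/2 + pi/2) - (1/2 - pi/2) = pi.
Hence b_2 = (1/pi)·(pi) = 1.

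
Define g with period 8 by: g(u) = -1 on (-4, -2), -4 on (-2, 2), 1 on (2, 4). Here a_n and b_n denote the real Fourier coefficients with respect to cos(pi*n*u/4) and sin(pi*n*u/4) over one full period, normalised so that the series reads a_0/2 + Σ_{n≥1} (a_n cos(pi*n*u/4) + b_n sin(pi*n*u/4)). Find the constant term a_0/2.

-2

a_0 = 1/4 ∫_{-4}^{4} g(u) du = 1/4 · (-16) = -4.
So the constant term a_0/2 = -2.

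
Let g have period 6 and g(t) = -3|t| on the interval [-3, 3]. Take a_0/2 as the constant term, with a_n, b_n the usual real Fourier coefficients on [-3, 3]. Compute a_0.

a_0 = 1/3 ∫_{-3}^{3} g(t) dt = 1/3 · (-27) = -9.

-9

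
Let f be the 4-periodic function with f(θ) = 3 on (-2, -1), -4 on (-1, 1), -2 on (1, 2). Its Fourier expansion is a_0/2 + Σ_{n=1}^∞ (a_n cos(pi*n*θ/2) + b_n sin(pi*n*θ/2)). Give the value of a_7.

a_7 = 1/2 ∫_{-2}^{2} f(θ) cos(7*pi*θ/2) dθ.
Split the integral at the breakpoints.
Directly, an antiderivative of (3) cos(7*pi*θ/2) is 6*sin(7*pi*θ/2)/(7*pi); evaluating from -2 to -1: ∫_{-2}^{-1} (3) cos(7*pi*θ/2) dθ = (6/(7*pi)) - (0) = 6/(7*pi).
Directly, an antiderivative of (-4) cos(7*pi*θ/2) is -8*sin(7*pi*θ/2)/(7*pi); evaluating from -1 to 1: ∫_{-1}^{1} (-4) cos(7*pi*θ/2) dθ = (8/(7*pi)) - (-8/(7*pi)) = 16/(7*pi).
Directly, an antiderivative of (-2) cos(7*pi*θ/2) is -4*sin(7*pi*θ/2)/(7*pi); evaluating from 1 to 2: ∫_{1}^{2} (-2) cos(7*pi*θ/2) dθ = (0) - (4/(7*pi)) = -4/(7*pi).
Summing the pieces and multiplying by (1/2) gives a_7 = 9/(7*pi).

9/(7*pi)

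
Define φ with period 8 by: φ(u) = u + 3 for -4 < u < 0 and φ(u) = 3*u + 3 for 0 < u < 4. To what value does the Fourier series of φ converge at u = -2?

1

φ is continuous at u = -2 with value 1, so the series converges to 1 there.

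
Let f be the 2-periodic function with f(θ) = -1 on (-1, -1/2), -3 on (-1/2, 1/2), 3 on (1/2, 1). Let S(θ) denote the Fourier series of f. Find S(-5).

1

θ = -5 differs from θ = -1 by -2 full period(s), and the series is 2-periodic.
At θ = -1 the one-sided limits are f(-1^-) = 3 and f(-1^+) = -1.
By Dirichlet's theorem the series converges to their average, [(3) + (-1)]/2 = 1.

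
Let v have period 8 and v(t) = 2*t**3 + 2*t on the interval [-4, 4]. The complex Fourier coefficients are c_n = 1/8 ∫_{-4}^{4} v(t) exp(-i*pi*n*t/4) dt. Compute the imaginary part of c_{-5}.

8*(-96 + 425*pi**2)/(125*pi**3)

Since v is real-valued, Im(c_{-5}) = -1/8 ∫_{-4}^{4} v(t) sin(-5*pi*t/4) dt = b_{5}/2.
v is odd and sin(-5*pi*t/4) is odd, so the integrand is even: ∫_{-4}^{4} v(t) sin(-5*pi*t/4) dt = 2∫_0^{4} v(t) sin(-5*pi*t/4) dt.
Integrating by parts three times (tabular method), an antiderivative of (2*t**3 + 2*t) sin(-5*pi*t/4) is 8*t**3*cos(5*pi*t/4)/(5*pi) - 96*t**2*sin(5*pi*t/4)/(25*pi**2) - 768*t*cos(5*pi*t/4)/(125*pi**3) + 8*t*cos(5*pi*t/4)/(5*pi) - 32*sin(5*pi*t/4)/(25*pi**2) + 3072*sin(5*pi*t/4)/(625*pi**4); evaluating from 0 to 4: ∫_{0}^{4} (2*t**3 + 2*t) sin(-5*pi*t/4) dt = (32*(96 - 425*pi**2)/(125*pi**3)) - (0) = 32*(96 - 425*pi**2)/(125*pi**3).
So ∫_{-4}^{4} v(t) sin(-5*pi*t/4) dt = 64*(96 - 425*pi**2)/(125*pi**3).
Hence Im(c_{-5}) = (-1/8)·(64*(96 - 425*pi**2)/(125*pi**3)) = 8*(-96 + 425*pi**2)/(125*pi**3).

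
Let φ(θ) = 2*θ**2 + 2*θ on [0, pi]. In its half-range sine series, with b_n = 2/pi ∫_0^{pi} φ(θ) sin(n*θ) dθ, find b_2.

-2*pi - 2

b_2 = 2/pi ∫_0^{pi} (2*θ**2 + 2*θ) sin(2*θ) dθ.
Integrating by parts twice (tabular method), an antiderivative of (2*θ**2 + 2*θ) sin(2*θ) is -θ**2*cos(2*θ) + θ*sin(2*θ) - θ*cos(2*θ) + sin(2*θ)/2 + cos(2*θ)/2; evaluating from 0 to pi: ∫_{0}^{pi} (2*θ**2 + 2*θ) sin(2*θ) dθ = (-pi**2 - pi + 1/2) - (1/2) = -pi*(1 + pi).
Hence b_2 = (2/pi)·(-pi*(1 + pi)) = -2*pi - 2.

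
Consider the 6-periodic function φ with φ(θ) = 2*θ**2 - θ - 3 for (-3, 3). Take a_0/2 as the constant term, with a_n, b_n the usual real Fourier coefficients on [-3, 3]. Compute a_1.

-72/pi**2

a_1 = 1/3 ∫_{-3}^{3} φ(θ) cos(pi*θ/3) dθ.
Integrating by parts twice (tabular method), an antiderivative of (2*θ**2 - θ - 3) cos(pi*θ/3) is 6*θ**2*sin(pi*θ/3)/pi - 3*θ*sin(pi*θ/3)/pi + 36*θ*cos(pi*θ/3)/pi**2 - 108*sin(pi*θ/3)/pi**3 - 9*sin(pi*θ/3)/pi - 9*cos(pi*θ/3)/pi**2; evaluating from -3 to 3: ∫_{-3}^{3} (2*θ**2 - θ - 3) cos(pi*θ/3) dθ = (-99/pi**2) - (117/pi**2) = -216/pi**2.
Hence a_1 = (1/3)·(-216/pi**2) = -72/pi**2.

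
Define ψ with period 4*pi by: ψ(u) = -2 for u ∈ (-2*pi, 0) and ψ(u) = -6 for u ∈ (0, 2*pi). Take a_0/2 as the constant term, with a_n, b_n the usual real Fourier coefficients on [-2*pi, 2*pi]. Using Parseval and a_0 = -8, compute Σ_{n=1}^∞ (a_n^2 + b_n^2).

8

Parseval: a_0^2/2 + Σ_{n≥1} (a_n^2+b_n^2) = (1/(2*pi)) ∫_{-2*pi}^{2*pi} ψ(u)^2 du = 40.
Subtract a_0^2/2 = 32: Σ (a_n^2+b_n^2) = 8.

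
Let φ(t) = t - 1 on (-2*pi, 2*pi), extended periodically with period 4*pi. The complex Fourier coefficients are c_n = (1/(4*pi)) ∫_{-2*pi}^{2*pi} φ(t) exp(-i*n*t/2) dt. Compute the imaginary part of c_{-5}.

2/5

Since φ is real-valued, Im(c_{-5}) = -(1/(4*pi)) ∫_{-2*pi}^{2*pi} φ(t) sin(-5*t/2) dt = b_{5}/2.
Integrating by parts (boundary term plus one more integral), an antiderivative of (t - 1) sin(-5*t/2) is 2*t*cos(5*t/2)/5 - 4*sin(5*t/2)/25 - 2*cos(5*t/2)/5; evaluating from -2*pi to 2*pi: ∫_{-2*pi}^{2*pi} (t - 1) sin(-5*t/2) dt = (2/5 - 4*pi/5) - (2/5 + 4*pi/5) = -8*pi/5.
Hence Im(c_{-5}) = (-1/(4*pi))·(-8*pi/5) = 2/5.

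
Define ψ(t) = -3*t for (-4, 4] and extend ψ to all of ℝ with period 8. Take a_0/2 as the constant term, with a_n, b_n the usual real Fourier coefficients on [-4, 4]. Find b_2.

12/pi

b_2 = 1/4 ∫_{-4}^{4} ψ(t) sin(pi*t/2) dt.
ψ is odd and sin(pi*t/2) is odd, so the integrand is even and b_2 = 1/2 ∫_0^{4} ψ(t) sin(pi*t/2) dt.
Integrating by parts (boundary term plus one more integral), an antiderivative of (-3*t) sin(pi*t/2) is 6*t*cos(pi*t/2)/pi - 12*sin(pi*t/2)/pi**2; evaluating from 0 to 4: ∫_{0}^{4} (-3*t) sin(pi*t/2) dt = (24/pi) - (0) = 24/pi.
Hence b_2 = (1/2)·(24/pi) = 12/pi.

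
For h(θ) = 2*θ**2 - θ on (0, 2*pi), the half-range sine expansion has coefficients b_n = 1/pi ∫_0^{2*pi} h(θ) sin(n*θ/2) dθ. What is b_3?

4*(-9*pi - 16 + 36*pi**2)/(27*pi)

b_3 = 1/pi ∫_0^{2*pi} (2*θ**2 - θ) sin(3*θ/2) dθ.
Integrating by parts twice (tabular method), an antiderivative of (2*θ**2 - θ) sin(3*θ/2) is -4*θ**2*cos(3*θ/2)/3 + 16*θ*sin(3*θ/2)/9 + 2*θ*cos(3*θ/2)/3 - 4*sin(3*θ/2)/9 + 32*cos(3*θ/2)/27; evaluating from 0 to 2*pi: ∫_{0}^{2*pi} (2*θ**2 - θ) sin(3*θ/2) dθ = (-4*pi/3 - 32/27 + 16*pi**2/3) - (32/27) = -4*pi/3 - 64/27 + 16*pi**2/3.
Hence b_3 = (1/pi)·(-4*pi/3 - 64/27 + 16*pi**2/3) = 4*(-9*pi - 16 + 36*pi**2)/(27*pi).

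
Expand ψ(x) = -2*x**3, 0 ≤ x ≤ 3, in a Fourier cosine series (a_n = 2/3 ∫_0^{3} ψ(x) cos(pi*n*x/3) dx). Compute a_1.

324*(-4 + pi**2)/pi**4

a_1 = 2/3 ∫_0^{3} (-2*x**3) cos(pi*x/3) dx.
Integrating by parts three times (tabular method), an antiderivative of (-2*x**3) cos(pi*x/3) is -6*x**3*sin(pi*x/3)/pi - 54*x**2*cos(pi*x/3)/pi**2 + 324*x*sin(pi*x/3)/pi**3 + 972*cos(pi*x/3)/pi**4; evaluating from 0 to 3: ∫_{0}^{3} (-2*x**3) cos(pi*x/3) dx = (486*(-2 + pi**2)/pi**4) - (972/pi**4) = 486*(-4 + pi**2)/pi**4.
Hence a_1 = (2/3)·(486*(-4 + pi**2)/pi**4) = 324*(-4 + pi**2)/pi**4.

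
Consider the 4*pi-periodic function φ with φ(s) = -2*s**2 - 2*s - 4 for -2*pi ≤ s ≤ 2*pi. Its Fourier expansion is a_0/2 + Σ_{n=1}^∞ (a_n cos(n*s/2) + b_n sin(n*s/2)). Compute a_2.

-8

a_2 = (1/(2*pi)) ∫_{-2*pi}^{2*pi} φ(s) cos(s) ds.
Integrating by parts twice (tabular method), an antiderivative of (-2*s**2 - 2*s - 4) cos(s) is -2*s**2*sin(s) - 2*s*sin(s) - 4*s*cos(s) - 2*cos(s); evaluating from -2*pi to 2*pi: ∫_{-2*pi}^{2*pi} (-2*s**2 - 2*s - 4) cos(s) ds = (-8*pi - 2) - (-2 + 8*pi) = -16*pi.
Hence a_2 = (1/(2*pi))·(-16*pi) = -8.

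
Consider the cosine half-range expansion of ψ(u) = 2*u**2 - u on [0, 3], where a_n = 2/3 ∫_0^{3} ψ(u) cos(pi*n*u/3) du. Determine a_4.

9/(2*pi**2)

a_4 = 2/3 ∫_0^{3} (2*u**2 - u) cos(4*pi*u/3) du.
Integrating by parts twice (tabular method), an antiderivative of (2*u**2 - u) cos(4*pi*u/3) is 3*u**2*sin(4*pi*u/3)/(2*pi) - 3*u*sin(4*pi*u/3)/(4*pi) + 9*u*cos(4*pi*u/3)/(4*pi**2) - 27*sin(4*pi*u/3)/(16*pi**3) - 9*cos(4*pi*u/3)/(16*pi**2); evaluating from 0 to 3: ∫_{0}^{3} (2*u**2 - u) cos(4*pi*u/3) du = (99/(16*pi**2)) - (-9/(16*pi**2)) = 27/(4*pi**2).
Hence a_4 = (2/3)·(27/(4*pi**2)) = 9/(2*pi**2).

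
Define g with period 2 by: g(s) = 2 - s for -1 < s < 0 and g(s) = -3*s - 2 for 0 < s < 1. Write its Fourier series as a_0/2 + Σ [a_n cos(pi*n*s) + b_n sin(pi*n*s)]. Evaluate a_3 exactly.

4/(9*pi**2)

a_3 = ∫_{-1}^{1} g(s) cos(3*pi*s) ds.
Split the integral at the breakpoints.
Integrating by parts (boundary term plus one more integral), an antiderivative of (2 - s) cos(3*pi*s) is -s*sin(3*pi*s)/(3*pi) + 2*sin(3*pi*s)/(3*pi) - cos(3*pi*s)/(9*pi**2); evaluating from -1 to 0: ∫_{-1}^{0} (2 - s) cos(3*pi*s) ds = (-1/(9*pi**2)) - (1/(9*pi**2)) = -2/(9*pi**2).
Integrating by parts (boundary term plus one more integral), an antiderivative of (-3*s - 2) cos(3*pi*s) is -s*sin(3*pi*s)/pi - 2*sin(3*pi*s)/(3*pi) - cos(3*pi*s)/(3*pi**2); evaluating from 0 to 1: ∫_{0}^{1} (-3*s - 2) cos(3*pi*s) ds = (1/(3*pi**2)) - (-1/(3*pi**2)) = 2/(3*pi**2).
Summing the pieces gives a_3 = 4/(9*pi**2).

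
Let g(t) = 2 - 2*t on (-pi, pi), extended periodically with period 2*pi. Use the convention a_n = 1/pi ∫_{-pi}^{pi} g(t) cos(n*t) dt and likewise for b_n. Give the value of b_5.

-4/5

b_5 = 1/pi ∫_{-pi}^{pi} g(t) sin(5*t) dt.
Integrating by parts (boundary term plus one more integral), an antiderivative of (2 - 2*t) sin(5*t) is 2*t*cos(5*t)/5 - 2*sin(5*t)/25 - 2*cos(5*t)/5; evaluating from -pi to pi: ∫_{-pi}^{pi} (2 - 2*t) sin(5*t) dt = (2/5 - 2*pi/5) - (2/5 + 2*pi/5) = -4*pi/5.
Hence b_5 = (1/pi)·(-4*pi/5) = -4/5.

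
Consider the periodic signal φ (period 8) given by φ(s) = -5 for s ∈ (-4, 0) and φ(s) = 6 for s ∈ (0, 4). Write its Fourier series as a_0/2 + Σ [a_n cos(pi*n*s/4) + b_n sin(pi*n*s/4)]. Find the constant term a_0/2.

1/2

a_0 = 1/4 ∫_{-4}^{4} φ(s) ds = 1/4 · (4) = 1.
So the constant term a_0/2 = 1/2.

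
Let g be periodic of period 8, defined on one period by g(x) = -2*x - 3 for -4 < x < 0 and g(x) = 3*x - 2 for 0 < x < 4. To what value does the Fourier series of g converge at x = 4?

At x = 4 the one-sided limits are g(4^-) = 10 and g(4^+) = 5.
By Dirichlet's theorem the series converges to their average, [(10) + (5)]/2 = 15/2.

15/2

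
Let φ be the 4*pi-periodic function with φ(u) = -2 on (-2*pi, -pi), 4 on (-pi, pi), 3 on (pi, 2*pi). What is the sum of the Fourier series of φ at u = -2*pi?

At u = -2*pi the one-sided limits are φ(-2*pi^-) = 3 and φ(-2*pi^+) = -2.
By Dirichlet's theorem the series converges to their average, [(3) + (-2)]/2 = 1/2.

1/2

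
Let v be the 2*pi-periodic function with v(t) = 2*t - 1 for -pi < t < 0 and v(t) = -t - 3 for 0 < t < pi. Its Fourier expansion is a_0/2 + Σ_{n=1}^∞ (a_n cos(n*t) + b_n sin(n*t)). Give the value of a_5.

6/(25*pi)

a_5 = 1/pi ∫_{-pi}^{pi} v(t) cos(5*t) dt.
Split the integral at the breakpoints.
Integrating by parts (boundary term plus one more integral), an antiderivative of (2*t - 1) cos(5*t) is 2*t*sin(5*t)/5 - sin(5*t)/5 + 2*cos(5*t)/25; evaluating from -pi to 0: ∫_{-pi}^{0} (2*t - 1) cos(5*t) dt = (2/25) - (-2/25) = 4/25.
Integrating by parts (boundary term plus one more integral), an antiderivative of (-t - 3) cos(5*t) is -t*sin(5*t)/5 - 3*sin(5*t)/5 - cos(5*t)/25; evaluating from 0 to pi: ∫_{0}^{pi} (-t - 3) cos(5*t) dt = (1/25) - (-1/25) = 2/25.
Summing the pieces and multiplying by (1/pi) gives a_5 = 6/(25*pi).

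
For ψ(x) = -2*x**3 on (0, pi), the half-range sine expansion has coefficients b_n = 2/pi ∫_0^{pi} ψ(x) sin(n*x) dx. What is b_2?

b_2 = 2/pi ∫_0^{pi} (-2*x**3) sin(2*x) dx.
Integrating by parts three times (tabular method), an antiderivative of (-2*x**3) sin(2*x) is x**3*cos(2*x) - 3*x**2*sin(2*x)/2 - 3*x*cos(2*x)/2 + 3*sin(2*x)/4; evaluating from 0 to pi: ∫_{0}^{pi} (-2*x**3) sin(2*x) dx = (pi*(-3/2 + pi**2)) - (0) = pi*(-3/2 + pi**2).
Hence b_2 = (2/pi)·(pi*(-3/2 + pi**2)) = -3 + 2*pi**2.

-3 + 2*pi**2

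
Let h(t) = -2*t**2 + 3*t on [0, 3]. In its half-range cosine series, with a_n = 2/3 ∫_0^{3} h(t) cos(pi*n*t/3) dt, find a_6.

-2/pi**2

a_6 = 2/3 ∫_0^{3} (-2*t**2 + 3*t) cos(2*pi*t) dt.
Integrating by parts twice (tabular method), an antiderivative of (-2*t**2 + 3*t) cos(2*pi*t) is -t**2*sin(2*pi*t)/pi + 3*t*sin(2*pi*t)/(2*pi) - t*cos(2*pi*t)/pi**2 + sin(2*pi*t)/(2*pi**3) + 3*cos(2*pi*t)/(4*pi**2); evaluating from 0 to 3: ∫_{0}^{3} (-2*t**2 + 3*t) cos(2*pi*t) dt = (-9/(4*pi**2)) - (3/(4*pi**2)) = -3/pi**2.
Hence a_6 = (2/3)·(-3/pi**2) = -2/pi**2.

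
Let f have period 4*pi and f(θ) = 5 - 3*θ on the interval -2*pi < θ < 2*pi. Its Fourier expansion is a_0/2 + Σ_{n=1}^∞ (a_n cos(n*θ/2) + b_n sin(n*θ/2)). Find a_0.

10

a_0 = (1/(2*pi)) ∫_{-2*pi}^{2*pi} f(θ) dθ = (1/(2*pi)) · (20*pi) = 10.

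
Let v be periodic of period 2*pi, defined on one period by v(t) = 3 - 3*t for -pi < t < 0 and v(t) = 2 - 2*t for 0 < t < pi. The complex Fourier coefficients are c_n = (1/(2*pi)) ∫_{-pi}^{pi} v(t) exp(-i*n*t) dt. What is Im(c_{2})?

-5/4

Since v is real-valued, Im(c_{2}) = -(1/(2*pi)) ∫_{-pi}^{pi} v(t) sin(2*t) dt = -b_{2}/2.
Split the integral at the breakpoints.
Integrating by parts (boundary term plus one more integral), an antiderivative of (3 - 3*t) sin(2*t) is 3*t*cos(2*t)/2 - 3*sin(2*t)/4 - 3*cos(2*t)/2; evaluating from -pi to 0: ∫_{-pi}^{0} (3 - 3*t) sin(2*t) dt = (-3/2) - (-3*pi/2 - 3/2) = 3*pi/2.
Integrating by parts (boundary term plus one more integral), an antiderivative of (2 - 2*t) sin(2*t) is t*cos(2*t) - sin(2*t)/2 - cos(2*t); evaluating from 0 to pi: ∫_{0}^{pi} (2 - 2*t) sin(2*t) dt = (-1 + pi) - (-1) = pi.
So ∫_{-pi}^{pi} v(t) sin(2*t) dt = 5*pi/2.
Hence Im(c_{2}) = (-1/(2*pi))·(5*pi/2) = -5/4.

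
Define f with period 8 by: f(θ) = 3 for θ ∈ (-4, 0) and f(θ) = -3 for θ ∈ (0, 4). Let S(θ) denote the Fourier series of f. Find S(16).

0

θ = 16 differs from θ = 0 by 2 full period(s), and the series is 8-periodic.
At θ = 0 the one-sided limits are f(0^-) = 3 and f(0^+) = -3.
By Dirichlet's theorem the series converges to their average, [(3) + (-3)]/2 = 0.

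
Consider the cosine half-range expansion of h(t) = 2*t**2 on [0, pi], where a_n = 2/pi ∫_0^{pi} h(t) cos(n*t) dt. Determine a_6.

a_6 = 2/pi ∫_0^{pi} (2*t**2) cos(6*t) dt.
Integrating by parts twice (tabular method), an antiderivative of (2*t**2) cos(6*t) is t**2*sin(6*t)/3 + t*cos(6*t)/9 - sin(6*t)/54; evaluating from 0 to pi: ∫_{0}^{pi} (2*t**2) cos(6*t) dt = (pi/9) - (0) = pi/9.
Hence a_6 = (2/pi)·(pi/9) = 2/9.

2/9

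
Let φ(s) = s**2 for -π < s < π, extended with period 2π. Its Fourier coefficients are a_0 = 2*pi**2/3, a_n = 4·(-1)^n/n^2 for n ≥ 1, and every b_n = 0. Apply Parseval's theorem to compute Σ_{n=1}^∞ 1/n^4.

Parseval: a_0^2/2 + Σ a_n^2 = (1/π) ∫_{-π}^{π} φ(s)^2 ds = 2*pi**4/5.
Subtract a_0^2/2 = 2*pi**4/9: Σ a_n^2 = 8*pi**4/45.
Since a_n^2 = 16/n^4, Σ 1/n^4 = pi**4/90.

pi**4/90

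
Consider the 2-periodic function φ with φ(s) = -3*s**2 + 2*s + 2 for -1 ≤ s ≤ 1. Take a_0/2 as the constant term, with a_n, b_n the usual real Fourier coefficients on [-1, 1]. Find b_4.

b_4 = ∫_{-1}^{1} φ(s) sin(4*pi*s) ds.
Integrating by parts twice (tabular method), an antiderivative of (-3*s**2 + 2*s + 2) sin(4*pi*s) is 3*s**2*cos(4*pi*s)/(4*pi) - 3*s*sin(4*pi*s)/(8*pi**2) - s*cos(4*pi*s)/(2*pi) + sin(4*pi*s)/(8*pi**2) - cos(4*pi*s)/(2*pi) - 3*cos(4*pi*s)/(32*pi**3); evaluating from -1 to 1: ∫_{-1}^{1} (-3*s**2 + 2*s + 2) sin(4*pi*s) ds = ((-8*pi**2 - 3)/(32*pi**3)) - (3*(-1 + 8*pi**2)/(32*pi**3)) = -1/pi.
Hence b_4 = -1/pi.

-1/pi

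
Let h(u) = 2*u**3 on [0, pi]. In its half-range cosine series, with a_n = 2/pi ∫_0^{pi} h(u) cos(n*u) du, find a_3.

4*(4 - 9*pi**2)/(27*pi)

a_3 = 2/pi ∫_0^{pi} (2*u**3) cos(3*u) du.
Integrating by parts three times (tabular method), an antiderivative of (2*u**3) cos(3*u) is 2*u**3*sin(3*u)/3 + 2*u**2*cos(3*u)/3 - 4*u*sin(3*u)/9 - 4*cos(3*u)/27; evaluating from 0 to pi: ∫_{0}^{pi} (2*u**3) cos(3*u) du = (4/27 - 2*pi**2/3) - (-4/27) = 8/27 - 2*pi**2/3.
Hence a_3 = (2/pi)·(8/27 - 2*pi**2/3) = 4*(4 - 9*pi**2)/(27*pi).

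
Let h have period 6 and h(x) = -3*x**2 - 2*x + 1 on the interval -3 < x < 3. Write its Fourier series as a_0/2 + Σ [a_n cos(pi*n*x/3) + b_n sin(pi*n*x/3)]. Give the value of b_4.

b_4 = 1/3 ∫_{-3}^{3} h(x) sin(4*pi*x/3) dx.
Integrating by parts twice (tabular method), an antiderivative of (-3*x**2 - 2*x + 1) sin(4*pi*x/3) is 9*x**2*cos(4*pi*x/3)/(4*pi) - 27*x*sin(4*pi*x/3)/(8*pi**2) + 3*x*cos(4*pi*x/3)/(2*pi) - 9*sin(4*pi*x/3)/(8*pi**2) - 3*cos(4*pi*x/3)/(4*pi) - 81*cos(4*pi*x/3)/(32*pi**3); evaluating from -3 to 3: ∫_{-3}^{3} (-3*x**2 - 2*x + 1) sin(4*pi*x/3) dx = (-81/(32*pi**3) + 24/pi) - (-81/(32*pi**3) + 15/pi) = 9/pi.
Hence b_4 = (1/3)·(9/pi) = 3/pi.

3/pi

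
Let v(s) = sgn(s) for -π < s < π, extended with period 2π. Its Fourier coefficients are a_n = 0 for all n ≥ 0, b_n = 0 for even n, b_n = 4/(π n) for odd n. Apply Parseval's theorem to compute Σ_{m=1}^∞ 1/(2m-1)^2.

Parseval: Σ b_n^2 = (1/π) ∫_{-π}^{π} v(s)^2 ds = 2.
Only odd n contribute, with b_n^2 = 16/(π^2 n^2), so Σ_{m≥1} 1/(2m-1)^2 = π^2·(2)/16 = pi**2/8.

pi**2/8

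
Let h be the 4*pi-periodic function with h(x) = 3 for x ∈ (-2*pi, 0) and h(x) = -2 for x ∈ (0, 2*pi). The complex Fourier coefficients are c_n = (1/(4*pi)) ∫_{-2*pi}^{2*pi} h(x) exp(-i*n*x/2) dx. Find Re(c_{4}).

0

Since h is real-valued, Re(c_{4}) = (1/(4*pi)) ∫_{-2*pi}^{2*pi} h(x) cos(2*x) dx = a_{4}/2.
Split the integral at the breakpoints.
Directly, an antiderivative of (3) cos(2*x) is 3*sin(2*x)/2; evaluating from -2*pi to 0: ∫_{-2*pi}^{0} (3) cos(2*x) dx = (0) - (0) = 0.
Directly, an antiderivative of (-2) cos(2*x) is -sin(2*x); evaluating from 0 to 2*pi: ∫_{0}^{2*pi} (-2) cos(2*x) dx = (0) - (0) = 0.
So ∫_{-2*pi}^{2*pi} h(x) cos(2*x) dx = 0.
Hence Re(c_{4}) = (1/(4*pi))·(0) = 0.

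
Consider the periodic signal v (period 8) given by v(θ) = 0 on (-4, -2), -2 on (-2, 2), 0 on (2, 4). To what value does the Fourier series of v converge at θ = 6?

-1

θ = 6 differs from θ = -2 by 1 full period(s), and the series is 8-periodic.
At θ = -2 the one-sided limits are v(-2^-) = 0 and v(-2^+) = -2.
By Dirichlet's theorem the series converges to their average, [(0) + (-2)]/2 = -1.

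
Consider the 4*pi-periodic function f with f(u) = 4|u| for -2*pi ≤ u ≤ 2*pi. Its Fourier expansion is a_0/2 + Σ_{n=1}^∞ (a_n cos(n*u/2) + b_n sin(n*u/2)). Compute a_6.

0

a_6 = (1/(2*pi)) ∫_{-2*pi}^{2*pi} f(u) cos(3*u) du.
f is even and cos(3*u) is even, so the integrand is even and a_6 = 1/pi ∫_0^{2*pi} f(u) cos(3*u) du.
Integrating by parts (boundary term plus one more integral), an antiderivative of (4*u) cos(3*u) is 4*u*sin(3*u)/3 + 4*cos(3*u)/9; evaluating from 0 to 2*pi: ∫_{0}^{2*pi} (4*u) cos(3*u) du = (4/9) - (4/9) = 0.
Hence a_6 = (1/pi)·(0) = 0.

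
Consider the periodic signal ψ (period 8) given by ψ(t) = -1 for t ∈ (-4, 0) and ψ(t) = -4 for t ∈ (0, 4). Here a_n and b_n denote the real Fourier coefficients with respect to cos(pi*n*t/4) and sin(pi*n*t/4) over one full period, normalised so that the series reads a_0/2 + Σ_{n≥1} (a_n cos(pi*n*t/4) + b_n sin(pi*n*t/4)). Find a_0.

a_0 = 1/4 ∫_{-4}^{4} ψ(t) dt = 1/4 · (-20) = -5.

-5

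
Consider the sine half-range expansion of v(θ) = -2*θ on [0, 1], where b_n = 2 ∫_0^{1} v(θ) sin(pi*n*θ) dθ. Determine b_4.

b_4 = 2 ∫_0^{1} (-2*θ) sin(4*pi*θ) dθ.
Integrating by parts (boundary term plus one more integral), an antiderivative of (-2*θ) sin(4*pi*θ) is θ*cos(4*pi*θ)/(2*pi) - sin(4*pi*θ)/(8*pi**2); evaluating from 0 to 1: ∫_{0}^{1} (-2*θ) sin(4*pi*θ) dθ = (1/(2*pi)) - (0) = 1/(2*pi).
Hence b_4 = 2·(1/(2*pi)) = 1/pi.

1/pi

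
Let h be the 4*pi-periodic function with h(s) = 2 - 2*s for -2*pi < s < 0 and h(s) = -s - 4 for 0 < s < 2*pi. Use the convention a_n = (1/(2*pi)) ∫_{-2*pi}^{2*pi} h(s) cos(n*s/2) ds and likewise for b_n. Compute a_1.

-4/pi

a_1 = (1/(2*pi)) ∫_{-2*pi}^{2*pi} h(s) cos(s/2) ds.
Split the integral at the breakpoints.
Integrating by parts (boundary term plus one more integral), an antiderivative of (2 - 2*s) cos(s/2) is -4*s*sin(s/2) + 4*sin(s/2) - 8*cos(s/2); evaluating from -2*pi to 0: ∫_{-2*pi}^{0} (2 - 2*s) cos(s/2) ds = (-8) - (8) = -16.
Integrating by parts (boundary term plus one more integral), an antiderivative of (-s - 4) cos(s/2) is -2*s*sin(s/2) - 8*sin(s/2) - 4*cos(s/2); evaluating from 0 to 2*pi: ∫_{0}^{2*pi} (-s - 4) cos(s/2) ds = (4) - (-4) = 8.
Summing the pieces and multiplying by (1/(2*pi)) gives a_1 = -4/pi.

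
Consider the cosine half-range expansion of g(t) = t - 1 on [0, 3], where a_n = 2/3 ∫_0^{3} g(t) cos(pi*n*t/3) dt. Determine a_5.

-12/(25*pi**2)

a_5 = 2/3 ∫_0^{3} (t - 1) cos(5*pi*t/3) dt.
Integrating by parts (boundary term plus one more integral), an antiderivative of (t - 1) cos(5*pi*t/3) is 3*t*sin(5*pi*t/3)/(5*pi) - 3*sin(5*pi*t/3)/(5*pi) + 9*cos(5*pi*t/3)/(25*pi**2); evaluating from 0 to 3: ∫_{0}^{3} (t - 1) cos(5*pi*t/3) dt = (-9/(25*pi**2)) - (9/(25*pi**2)) = -18/(25*pi**2).
Hence a_5 = (2/3)·(-18/(25*pi**2)) = -12/(25*pi**2).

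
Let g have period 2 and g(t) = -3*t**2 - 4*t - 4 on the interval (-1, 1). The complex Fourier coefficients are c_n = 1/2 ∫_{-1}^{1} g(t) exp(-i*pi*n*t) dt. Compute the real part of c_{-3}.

Since g is real-valued, Re(c_{-3}) = 1/2 ∫_{-1}^{1} g(t) cos(-3*pi*t) dt = a_{3}/2.
Integrating by parts twice (tabular method), an antiderivative of (-3*t**2 - 4*t - 4) cos(-3*pi*t) is -t**2*sin(3*pi*t)/pi - 4*t*sin(3*pi*t)/(3*pi) - 2*t*cos(3*pi*t)/(3*pi**2) - 4*sin(3*pi*t)/(3*pi) + 2*sin(3*pi*t)/(9*pi**3) - 4*cos(3*pi*t)/(9*pi**2); evaluating from -1 to 1: ∫_{-1}^{1} (-3*t**2 - 4*t - 4) cos(-3*pi*t) dt = (10/(9*pi**2)) - (-2/(9*pi**2)) = 4/(3*pi**2).
Hence Re(c_{-3}) = (1/2)·(4/(3*pi**2)) = 2/(3*pi**2).

2/(3*pi**2)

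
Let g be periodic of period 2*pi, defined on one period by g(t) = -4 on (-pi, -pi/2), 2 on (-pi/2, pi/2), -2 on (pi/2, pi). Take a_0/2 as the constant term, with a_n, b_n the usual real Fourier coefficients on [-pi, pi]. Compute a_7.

a_7 = 1/pi ∫_{-pi}^{pi} g(t) cos(7*t) dt.
Split the integral at the breakpoints.
Directly, an antiderivative of (-4) cos(7*t) is -4*sin(7*t)/7; evaluating from -pi to -pi/2: ∫_{-pi}^{-pi/2} (-4) cos(7*t) dt = (-4/7) - (0) = -4/7.
Directly, an antiderivative of (2) cos(7*t) is 2*sin(7*t)/7; evaluating from -pi/2 to pi/2: ∫_{-pi/2}^{pi/2} (2) cos(7*t) dt = (-2/7) - (2/7) = -4/7.
Directly, an antiderivative of (-2) cos(7*t) is -2*sin(7*t)/7; evaluating from pi/2 to pi: ∫_{pi/2}^{pi} (-2) cos(7*t) dt = (0) - (2/7) = -2/7.
Summing the pieces and multiplying by (1/pi) gives a_7 = -10/(7*pi).

-10/(7*pi)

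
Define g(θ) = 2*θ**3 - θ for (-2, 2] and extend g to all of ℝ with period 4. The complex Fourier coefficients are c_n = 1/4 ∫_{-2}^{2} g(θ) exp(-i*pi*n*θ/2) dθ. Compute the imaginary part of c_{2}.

-12/pi**3 + 7/pi

Since g is real-valued, Im(c_{2}) = -1/4 ∫_{-2}^{2} g(θ) sin(pi*θ) dθ = -b_{2}/2.
g is odd and sin(pi*θ) is odd, so the integrand is even: ∫_{-2}^{2} g(θ) sin(pi*θ) dθ = 2∫_0^{2} g(θ) sin(pi*θ) dθ.
Integrating by parts three times (tabular method), an antiderivative of (2*θ**3 - θ) sin(pi*θ) is -2*θ**3*cos(pi*θ)/pi + 6*θ**2*sin(pi*θ)/pi**2 + θ*cos(pi*θ)/pi + 12*θ*cos(pi*θ)/pi**3 - 12*sin(pi*θ)/pi**4 - sin(pi*θ)/pi**2; evaluating from 0 to 2: ∫_{0}^{2} (2*θ**3 - θ) sin(pi*θ) dθ = (-14/pi + 24/pi**3) - (0) = -14/pi + 24/pi**3.
So ∫_{-2}^{2} g(θ) sin(pi*θ) dθ = -28/pi + 48/pi**3.
Hence Im(c_{2}) = (-1/4)·(-28/pi + 48/pi**3) = -12/pi**3 + 7/pi.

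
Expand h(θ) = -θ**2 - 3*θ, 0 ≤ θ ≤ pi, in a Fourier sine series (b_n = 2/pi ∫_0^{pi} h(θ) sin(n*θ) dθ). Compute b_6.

1 + pi/3

b_6 = 2/pi ∫_0^{pi} (-θ**2 - 3*θ) sin(6*θ) dθ.
Integrating by parts twice (tabular method), an antiderivative of (-θ**2 - 3*θ) sin(6*θ) is θ**2*cos(6*θ)/6 - θ*sin(6*θ)/18 + θ*cos(6*θ)/2 - sin(6*θ)/12 - cos(6*θ)/108; evaluating from 0 to pi: ∫_{0}^{pi} (-θ**2 - 3*θ) sin(6*θ) dθ = (-1/108 + pi/2 + pi**2/6) - (-1/108) = pi*(3 + pi)/6.
Hence b_6 = (2/pi)·(pi*(3 + pi)/6) = 1 + pi/3.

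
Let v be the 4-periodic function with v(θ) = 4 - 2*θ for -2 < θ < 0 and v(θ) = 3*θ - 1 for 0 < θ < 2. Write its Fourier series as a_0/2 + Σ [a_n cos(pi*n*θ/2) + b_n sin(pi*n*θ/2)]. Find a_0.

8

a_0 = 1/2 ∫_{-2}^{2} v(θ) dθ = 1/2 · (16) = 8.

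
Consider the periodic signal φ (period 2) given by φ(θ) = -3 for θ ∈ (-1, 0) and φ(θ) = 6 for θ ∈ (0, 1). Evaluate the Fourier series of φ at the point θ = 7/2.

θ = 7/2 differs from θ = -1/2 by 2 full period(s), and the series is 2-periodic.
φ is continuous at θ = -1/2 with value -3, so the series converges to -3 there.

-3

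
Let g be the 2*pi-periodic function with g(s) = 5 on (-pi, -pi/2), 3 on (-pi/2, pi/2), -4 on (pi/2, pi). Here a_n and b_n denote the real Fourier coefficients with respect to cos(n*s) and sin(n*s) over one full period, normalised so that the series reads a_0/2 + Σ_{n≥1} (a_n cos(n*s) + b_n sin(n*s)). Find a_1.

5/pi

a_1 = 1/pi ∫_{-pi}^{pi} g(s) cos(s) ds.
Split the integral at the breakpoints.
Directly, an antiderivative of (5) cos(s) is 5*sin(s); evaluating from -pi to -pi/2: ∫_{-pi}^{-pi/2} (5) cos(s) ds = (-5) - (0) = -5.
Directly, an antiderivative of (3) cos(s) is 3*sin(s); evaluating from -pi/2 to pi/2: ∫_{-pi/2}^{pi/2} (3) cos(s) ds = (3) - (-3) = 6.
Directly, an antiderivative of (-4) cos(s) is -4*sin(s); evaluating from pi/2 to pi: ∫_{pi/2}^{pi} (-4) cos(s) ds = (0) - (-4) = 4.
Summing the pieces and multiplying by (1/pi) gives a_1 = 5/pi.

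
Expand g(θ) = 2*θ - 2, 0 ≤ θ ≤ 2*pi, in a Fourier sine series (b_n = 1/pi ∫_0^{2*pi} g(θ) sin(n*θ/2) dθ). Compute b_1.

8 - 8/pi

b_1 = 1/pi ∫_0^{2*pi} (2*θ - 2) sin(θ/2) dθ.
Integrating by parts (boundary term plus one more integral), an antiderivative of (2*θ - 2) sin(θ/2) is -4*θ*cos(θ/2) + 8*sin(θ/2) + 4*cos(θ/2); evaluating from 0 to 2*pi: ∫_{0}^{2*pi} (2*θ - 2) sin(θ/2) dθ = (-4 + 8*pi) - (4) = -8 + 8*pi.
Hence b_1 = (1/pi)·(-8 + 8*pi) = 8 - 8/pi.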